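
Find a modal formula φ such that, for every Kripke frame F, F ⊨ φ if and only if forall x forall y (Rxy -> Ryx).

r → □◇r

This is symmetry; the standard corresponding axiom is B: r → □◇r.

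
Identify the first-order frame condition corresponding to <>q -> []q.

Suppose ◇q→□q is valid. Take Rxy, Rxz and set V(q)={y}. Then ◇q at x, so □q at x, so q at z, i.e. z=y.
The converse is a direct semantic check.
Frame condition: forall x forall y forall z (Rxy & Rxz -> y = z).

partial functionality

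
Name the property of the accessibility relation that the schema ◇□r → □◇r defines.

Suppose ◇□r→□◇r is valid. Take Rxy, Rxz and set V(r)={w : Ryw}. Then □r at y so ◇□r at x, so □◇r at x, so ◇r at z, giving w with Rzw and Ryw.
Conversely, any frame satisfying ∀x ∀y ∀z (Rxy ∧ Rxz → ∃w (Ryw ∧ Rzw)) validates the schema.
So the correspondent is convergence.

convergence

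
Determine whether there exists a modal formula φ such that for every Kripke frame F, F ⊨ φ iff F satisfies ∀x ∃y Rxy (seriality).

The condition is seriality. A defining modal formula is □p → ◇p.

Yes, by □p → ◇p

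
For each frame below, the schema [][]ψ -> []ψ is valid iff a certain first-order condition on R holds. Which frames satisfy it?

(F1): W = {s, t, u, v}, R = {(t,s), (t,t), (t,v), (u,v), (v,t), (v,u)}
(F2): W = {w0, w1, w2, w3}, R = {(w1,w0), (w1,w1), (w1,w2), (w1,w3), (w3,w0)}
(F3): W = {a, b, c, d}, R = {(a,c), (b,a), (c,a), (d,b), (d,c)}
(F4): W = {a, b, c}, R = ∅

(F4)

The schema corresponds to density: forall x forall y (Rxy -> exists z (Rxz & Rzy)).
(F1): fails — Ruv but no z with Ruz and Rzv.
(F2): fails — Rw3w0 but no z with Rw3z and Rzw0.
(F3): fails — Rdc but no z with Rdz and Rzc.
(F4): ✓.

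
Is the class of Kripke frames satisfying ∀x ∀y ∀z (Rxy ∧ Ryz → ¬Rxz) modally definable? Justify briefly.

Not modally definable

If a class were modally definable it would be closed under surjective bounded morphisms (Goldblatt–Thomason).
The 3-cycle (worlds 0,1,2 with 0→1→2→0) is intransitive. Mapping every world to a single reflexive point • is a surjective bounded morphism; the reflexive point is not intransitive (R••∧R•• but R••).
So no modal formula (or set of formulas) defines exactly the intransitive frames.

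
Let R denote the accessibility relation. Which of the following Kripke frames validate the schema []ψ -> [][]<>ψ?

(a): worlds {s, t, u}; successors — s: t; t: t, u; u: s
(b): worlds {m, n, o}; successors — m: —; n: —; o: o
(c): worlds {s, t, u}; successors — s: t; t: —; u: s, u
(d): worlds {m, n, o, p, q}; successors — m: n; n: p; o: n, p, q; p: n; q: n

(b), (d)

This is the axiom for a generalized confluence (Geach) condition; its first-order frame correspondent is forall x forall z (x R^2 z -> exists w (xRw & zRw)).
(a): fails — sR²u but no w with sRw and uRw.
(b): condition met.
(c): fails — uR²s but no w with uRw and sRw.
(d): condition met.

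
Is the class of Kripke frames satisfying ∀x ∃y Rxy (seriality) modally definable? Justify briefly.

Definable; □r → ◇r defines it

This is a Sahlqvist condition; the D axiom □r → ◇r defines it.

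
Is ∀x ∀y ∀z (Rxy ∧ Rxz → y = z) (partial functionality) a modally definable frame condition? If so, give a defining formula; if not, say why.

This is a Sahlqvist condition; the CD axiom ◇q → □q defines it.
Suppose ◇q→□q is valid. Take Rxy, Rxz and set V(q)={y}. Then ◇q at x, so □q at x, so q at z, i.e. z=y.

Definable; ◇q → □q defines it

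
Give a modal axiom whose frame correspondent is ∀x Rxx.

This is reflexivity; the standard corresponding axiom is T: □q → q.
Suppose □q→q is valid. At any x set V(q)={w : Rxw}. Then □q holds at x, so q holds at x, i.e. Rxx.

□q → q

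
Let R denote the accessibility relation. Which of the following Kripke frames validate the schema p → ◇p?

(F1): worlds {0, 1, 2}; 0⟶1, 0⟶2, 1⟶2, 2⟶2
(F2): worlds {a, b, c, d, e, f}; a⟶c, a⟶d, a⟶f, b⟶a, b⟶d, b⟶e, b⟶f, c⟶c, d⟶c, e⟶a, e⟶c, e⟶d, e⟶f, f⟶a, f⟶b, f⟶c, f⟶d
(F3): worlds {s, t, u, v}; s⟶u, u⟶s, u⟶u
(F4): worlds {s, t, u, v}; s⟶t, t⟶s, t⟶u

Frame correspondent (Sahlqvist): ∀x Rxx — i.e. reflexivity.
(F1): fails — world 0 does not see itself.
(F2): fails — world a does not see itself.
(F3): fails — world s does not see itself.
(F4): fails — world s does not see itself.

none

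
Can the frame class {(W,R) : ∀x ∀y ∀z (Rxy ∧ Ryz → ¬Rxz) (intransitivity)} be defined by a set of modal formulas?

If a class were modally definable it would be closed under surjective bounded morphisms (Goldblatt–Thomason).
The 3-cycle (worlds w0,w1,w2 with w0→w1→w2→w0) is intransitive. Mapping every world to a single reflexive point • is a surjective bounded morphism; the reflexive point is not intransitive (R••∧R•• but R••).
So the class is not modally definable.

No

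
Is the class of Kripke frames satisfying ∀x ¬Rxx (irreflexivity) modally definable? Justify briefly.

If a class were modally definable it would be closed under surjective bounded morphisms (Goldblatt–Thomason).
The 5-cycle (worlds s,t,u,v,w with s→t→u→v→w→s) is irreflexive, and the map sending every world to a single reflexive point • is a surjective bounded morphism (forth: every edge maps to (•,•); back: every world has a successor). So any modal formula valid on the 5-cycle is also valid on the reflexive point, which is not irreflexive.
So no modal formula (or set of formulas) defines exactly the irreflexive frames.

Not definable by any modal formula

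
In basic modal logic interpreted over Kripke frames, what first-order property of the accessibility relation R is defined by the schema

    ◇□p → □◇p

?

Convergence

Suppose ◇□p→□◇p is valid. Take Rxy, Rxz and set V(p)={w : Ryw}. Then □p at y so ◇□p at x, so □◇p at x, so ◇p at z, giving w with Rzw and Ryw.
Conversely, on a frame with convergence the schema holds at every world under every valuation.
So the correspondent is convergence.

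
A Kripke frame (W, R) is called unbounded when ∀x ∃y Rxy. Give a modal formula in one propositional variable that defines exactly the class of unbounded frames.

A defining formula is □ψ → ◇ψ (the D axiom).
Suppose □ψ→◇ψ is valid. At any x set V(ψ)=W. Then □ψ at x, so ◇ψ at x, so x has a successor.

□ψ → ◇ψ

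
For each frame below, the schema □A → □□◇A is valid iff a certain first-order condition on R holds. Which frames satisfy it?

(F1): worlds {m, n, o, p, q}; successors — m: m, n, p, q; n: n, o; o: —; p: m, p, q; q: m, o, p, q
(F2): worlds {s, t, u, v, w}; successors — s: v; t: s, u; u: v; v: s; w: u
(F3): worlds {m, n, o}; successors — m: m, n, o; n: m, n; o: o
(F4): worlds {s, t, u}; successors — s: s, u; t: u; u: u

(F4)

Frame correspondent (Sahlqvist): ∀x ∀z (xR²z → ∃w (xRw ∧ zRw)) — i.e. a generalized confluence (Geach) condition.
(F1): fails — mR²o but no w with mRw and oRw.
(F2): fails — wR²v but no w* with wRw* and vRw*.
(F3): fails — nR²o but no w with nRw and oRw.
(F4): ✓.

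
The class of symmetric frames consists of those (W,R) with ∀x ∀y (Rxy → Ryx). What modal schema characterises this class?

The condition is symmetry. The B schema s → □◇s defines it.
Suppose s→□◇s is valid. Take Rxy and set V(s)={x}. Then s at x, so □◇s at x, so ◇s at y, so some z with Ryz has s; z=x, i.e. Ryx.

s → □◇s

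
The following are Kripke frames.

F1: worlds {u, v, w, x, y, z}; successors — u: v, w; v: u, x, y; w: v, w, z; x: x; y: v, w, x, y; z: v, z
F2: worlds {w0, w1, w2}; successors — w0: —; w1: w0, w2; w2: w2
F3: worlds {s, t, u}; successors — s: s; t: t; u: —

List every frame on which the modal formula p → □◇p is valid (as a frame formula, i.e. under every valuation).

F3

This is the axiom for symmetry; its first-order frame correspondent is ∀x ∀y (Rxy → Ryx).
F1: fails — Ryx but not Rxy.
F2: fails — Rw1w2 but not Rw2w1.
F3: condition met.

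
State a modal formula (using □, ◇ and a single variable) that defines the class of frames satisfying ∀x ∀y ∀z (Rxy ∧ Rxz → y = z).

A defining formula is ◇s → □s (the CD axiom).

◇s → □s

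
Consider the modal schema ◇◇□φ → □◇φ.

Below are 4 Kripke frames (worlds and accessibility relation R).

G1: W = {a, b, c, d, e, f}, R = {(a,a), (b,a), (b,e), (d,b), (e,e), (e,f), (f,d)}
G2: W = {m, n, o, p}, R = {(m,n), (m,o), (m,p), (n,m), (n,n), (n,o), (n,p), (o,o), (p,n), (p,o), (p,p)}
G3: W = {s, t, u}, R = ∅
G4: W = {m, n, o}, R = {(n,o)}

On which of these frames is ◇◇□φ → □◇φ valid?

The schema corresponds to a generalized confluence (Geach) condition: ∀x ∀y ∀z ((xR²y ∧ xRz) → ∃w (yRw ∧ zRw)).
G1: fails — bR²a, bRe but no w with aRw and eRw.
G2: satisfies the condition.
G3: satisfies the condition.
G4: satisfies the condition.

G2, G3, G4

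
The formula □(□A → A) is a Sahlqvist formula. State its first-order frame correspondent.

shift-reflexivity: ∀x ∀y (Rxy → Ryy)

Suppose □(□A→A) is valid. Take Rxy and set V(A)={w : Ryw}. Then at y, □A holds; since □(□A→A) at x, □A→A at y, so A at y, i.e. Ryy.
The converse is a direct semantic check.
So the correspondent is shift-reflexivity.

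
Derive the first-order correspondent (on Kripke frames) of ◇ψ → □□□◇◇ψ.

∀x ∀y ∀z ((xRy ∧ xR³z) → ∃w (y = w ∧ zR²w))

This is a Sahlqvist (Geach-type) schema ◇^1□^0ψ → □^3◇^2ψ.
Minimal-valuation argument: fix x; take any y with xR^1y and any z with xR^3z. Set V(ψ) to the set of worlds R-reachable from y in exactly 0 steps. Then □^0ψ holds at y, so the antecedent holds at x; validity forces ◇^2ψ at z, giving a w with zR^2w and yR^0w.
First-order correspondent: ∀x ∀y ∀z ((xRy ∧ xR³z) → ∃w (y = w ∧ zR²w)).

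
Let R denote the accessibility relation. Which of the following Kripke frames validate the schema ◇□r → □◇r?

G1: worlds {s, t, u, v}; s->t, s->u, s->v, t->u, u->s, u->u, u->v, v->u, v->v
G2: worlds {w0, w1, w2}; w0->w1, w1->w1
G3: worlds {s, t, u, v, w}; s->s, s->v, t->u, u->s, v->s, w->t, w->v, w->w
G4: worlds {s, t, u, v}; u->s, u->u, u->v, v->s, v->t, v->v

G1, G2

Frame correspondent (Sahlqvist): ∀x ∀y ∀z (Rxy ∧ Rxz → ∃w (Ryw ∧ Rzw)) — i.e. convergence.
G1: satisfies the condition.
G2: satisfies the condition.
G3: fails — Rww and Rwt but w and t have no common successor.
G4: fails — Ruv and Rus but v and s have no common successor.
Valid on: G1, G2.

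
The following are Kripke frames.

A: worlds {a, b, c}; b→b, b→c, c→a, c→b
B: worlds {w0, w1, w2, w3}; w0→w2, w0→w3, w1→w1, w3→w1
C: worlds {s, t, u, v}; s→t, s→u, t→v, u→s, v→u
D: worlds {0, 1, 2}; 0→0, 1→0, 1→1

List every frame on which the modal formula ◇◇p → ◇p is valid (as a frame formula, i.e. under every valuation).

This is the axiom for transitivity; its first-order frame correspondent is ∀x ∀y ∀z (Rxy ∧ Ryz → Rxz).
A: fails — Rbc and Rca but not Rba.
B: fails — Rw0w3 and Rw3w1 but not Rw0w1.
C: fails — Rtv and Rvu but not Rtu.
D: satisfies the condition.
Valid on: D.

D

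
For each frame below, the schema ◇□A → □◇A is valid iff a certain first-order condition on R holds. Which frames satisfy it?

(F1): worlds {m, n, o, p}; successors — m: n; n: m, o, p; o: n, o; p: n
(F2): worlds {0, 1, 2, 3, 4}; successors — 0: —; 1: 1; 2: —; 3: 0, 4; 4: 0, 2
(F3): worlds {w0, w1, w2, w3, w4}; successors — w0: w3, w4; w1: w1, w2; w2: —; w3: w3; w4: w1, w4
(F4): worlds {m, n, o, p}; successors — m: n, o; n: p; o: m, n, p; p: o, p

(F1)

This is the axiom for convergence; its first-order frame correspondent is ∀x ∀y ∀z (Rxy ∧ Rxz → ∃w (Ryw ∧ Rzw)).
(F1): holds.
(F2): fails — R34 and R30 but 4 and 0 have no common successor.
(F3): fails — Rw0w4 and Rw0w3 but w4 and w3 have no common successor.
(F4): fails — Ron and Rom but n and m have no common successor.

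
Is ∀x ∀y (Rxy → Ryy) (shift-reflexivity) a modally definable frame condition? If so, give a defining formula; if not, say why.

Yes: it is shift-reflexivity, defined by the T□ schema □(□r → r).

Yes, by □(□r → r)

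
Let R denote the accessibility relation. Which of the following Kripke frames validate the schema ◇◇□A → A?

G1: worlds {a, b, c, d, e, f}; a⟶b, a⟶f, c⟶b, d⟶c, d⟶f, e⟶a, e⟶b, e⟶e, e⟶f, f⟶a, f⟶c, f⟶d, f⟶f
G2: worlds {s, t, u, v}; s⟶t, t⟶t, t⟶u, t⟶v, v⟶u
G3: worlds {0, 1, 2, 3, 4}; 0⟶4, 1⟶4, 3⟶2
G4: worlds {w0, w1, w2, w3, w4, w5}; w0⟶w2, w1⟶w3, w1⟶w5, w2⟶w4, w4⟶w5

G3

Frame correspondent (Sahlqvist): ∀x ∀y (xR²y → ∃w (yRw ∧ x = w)) — i.e. a generalized confluence (Geach) condition.
G1: fails — aR²a but no w with aRw and a=w.
G2: fails — sR²t but no w with tRw and s=w.
G3: satisfies the condition.
G4: fails — w0R²w4 but no w with w4Rw and w0=w.
Valid on: G3.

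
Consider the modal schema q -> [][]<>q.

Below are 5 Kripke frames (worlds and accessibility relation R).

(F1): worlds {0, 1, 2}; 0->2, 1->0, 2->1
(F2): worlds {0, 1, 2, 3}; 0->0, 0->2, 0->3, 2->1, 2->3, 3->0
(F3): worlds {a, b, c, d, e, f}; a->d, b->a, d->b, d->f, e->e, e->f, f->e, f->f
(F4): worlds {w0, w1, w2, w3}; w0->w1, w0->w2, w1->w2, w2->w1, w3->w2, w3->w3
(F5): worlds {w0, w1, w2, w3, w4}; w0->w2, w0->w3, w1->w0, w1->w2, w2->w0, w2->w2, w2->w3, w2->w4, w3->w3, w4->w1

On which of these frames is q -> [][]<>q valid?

(F1)

This is the axiom for a generalized confluence (Geach) condition; its first-order frame correspondent is forall x forall z (x R^2 z -> exists w (x = w & zRw)).
(F1): ✓.
(F2): fails — 0R²1 but no w with 0=w and 1Rw.
(F3): fails — aR²f but no w with a=w and fRw.
(F4): fails — w0R²w1 but no w with w0=w and w1Rw.
(F5): fails — w0R²w0 but no w with w0=w and w0Rw.
Valid on: (F1).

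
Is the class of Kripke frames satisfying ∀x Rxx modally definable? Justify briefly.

Yes — defined by □r → r

Yes: it is reflexivity, defined by the T schema □r → r.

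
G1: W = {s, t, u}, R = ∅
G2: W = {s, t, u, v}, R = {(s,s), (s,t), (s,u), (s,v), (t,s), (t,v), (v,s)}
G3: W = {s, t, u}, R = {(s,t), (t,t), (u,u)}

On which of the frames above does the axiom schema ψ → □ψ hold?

G1

This is the axiom for a generalized confluence (Geach) condition; its first-order frame correspondent is ∀x ∀z (xRz → ∃w (x = w ∧ z = w)).
G1: condition met.
G2: fails — sRt but s ≠ t.
G3: fails — sRt but s ≠ t.
Valid on: G1.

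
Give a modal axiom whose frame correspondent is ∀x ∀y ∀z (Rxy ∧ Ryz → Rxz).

□r → □□r

The condition is transitivity. The 4 schema □r → □□r defines it.
Suppose □r→□□r is valid. Take Rxy, Ryz and set V(r)={w : Rxw}. Then □r at x, so □□r at x, so □r at y, so r at z, i.e. Rxz.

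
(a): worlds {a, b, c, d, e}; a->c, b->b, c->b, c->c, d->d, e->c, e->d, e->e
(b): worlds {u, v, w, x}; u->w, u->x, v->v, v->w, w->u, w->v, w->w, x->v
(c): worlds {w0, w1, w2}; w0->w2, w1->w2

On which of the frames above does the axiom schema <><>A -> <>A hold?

(c)

The schema corresponds to transitivity: forall x forall y forall z (Rxy & Ryz -> Rxz).
(a): fails — Rec and Rcb but not Reb.
(b): fails — Ruw and Rwu but not Ruu.
(c): satisfies the condition.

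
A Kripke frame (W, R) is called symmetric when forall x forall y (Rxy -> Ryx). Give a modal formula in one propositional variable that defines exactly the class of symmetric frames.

p → □◇p

A defining formula is p → □◇p (the B axiom).
Suppose p→□◇p is valid. Take Rxy and set V(p)={x}. Then p at x, so □◇p at x, so ◇p at y, so some z with Ryz has p; z=x, i.e. Ryx.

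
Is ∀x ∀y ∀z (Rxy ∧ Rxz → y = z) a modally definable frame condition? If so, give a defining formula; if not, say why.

Yes: it is partial functionality, defined by the CD schema ◇p → □p.

Yes — defined by ◇p → □p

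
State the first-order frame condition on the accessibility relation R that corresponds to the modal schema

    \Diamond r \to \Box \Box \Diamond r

\forall x \forall y \forall z ((xRy \wedge x R^2 z) \to \exists w (y = w \wedge zRw))

This is a Sahlqvist (Geach-type) schema ◇^1□^0r → □^2◇^1r.
Minimal-valuation argument: fix x; take any y with xR^1y and any z with xR^2z. Set V(r) to the set of worlds R-reachable from y in exactly 0 steps. Then □^0r holds at y, so the antecedent holds at x; validity forces ◇^1r at z, giving a w with zR^1w and yR^0w.
First-order correspondent: \forall x \forall y \forall z ((xRy \wedge x R^2 z) \to \exists w (y = w \wedge zRw)).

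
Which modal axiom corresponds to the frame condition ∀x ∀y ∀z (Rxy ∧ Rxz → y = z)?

◇q → □q

A defining formula is ◇q → □q (the CD axiom).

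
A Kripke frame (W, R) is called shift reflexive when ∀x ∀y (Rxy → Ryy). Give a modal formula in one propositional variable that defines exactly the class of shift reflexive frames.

□(□s → s)

A defining formula is □(□s → s) (the T□ axiom).
Suppose □(□s→s) is valid. Take Rxy and set V(s)={w : Ryw}. Then at y, □s holds; since □(□s→s) at x, □s→s at y, so s at y, i.e. Ryy.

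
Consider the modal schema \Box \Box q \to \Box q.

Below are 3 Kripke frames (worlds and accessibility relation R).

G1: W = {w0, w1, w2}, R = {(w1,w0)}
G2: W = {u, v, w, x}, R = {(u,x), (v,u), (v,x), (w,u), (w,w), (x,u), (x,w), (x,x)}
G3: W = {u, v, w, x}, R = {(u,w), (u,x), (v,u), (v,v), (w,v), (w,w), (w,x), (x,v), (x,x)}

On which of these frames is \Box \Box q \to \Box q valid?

G2, G3

This is the axiom for density; its first-order frame correspondent is \forall x \forall y (Rxy \to \exists z (Rxz \wedge Rzy)).
G1: fails — Rw1w0 but no z with Rw1z and Rzw0.
G2: satisfies the condition.
G3: satisfies the condition.
Valid on: G2, G3.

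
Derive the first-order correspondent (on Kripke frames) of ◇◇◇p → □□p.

This is a Sahlqvist (Geach-type) schema ◇^3□^0p → □^2◇^0p.
First-order correspondent: ∀x ∀y ∀z ((xR³y ∧ xR²z) → ∃w (y = w ∧ z = w)).

∀x ∀y ∀z ((xR³y ∧ xR²z) → ∃w (y = w ∧ z = w))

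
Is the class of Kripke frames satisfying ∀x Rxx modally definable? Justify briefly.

This is a Sahlqvist condition; the T axiom □r → r defines it.
Suppose □r→r is valid. At any x set V(r)={w : Rxw}. Then □r holds at x, so r holds at x, i.e. Rxx.

Definable; □r → r defines it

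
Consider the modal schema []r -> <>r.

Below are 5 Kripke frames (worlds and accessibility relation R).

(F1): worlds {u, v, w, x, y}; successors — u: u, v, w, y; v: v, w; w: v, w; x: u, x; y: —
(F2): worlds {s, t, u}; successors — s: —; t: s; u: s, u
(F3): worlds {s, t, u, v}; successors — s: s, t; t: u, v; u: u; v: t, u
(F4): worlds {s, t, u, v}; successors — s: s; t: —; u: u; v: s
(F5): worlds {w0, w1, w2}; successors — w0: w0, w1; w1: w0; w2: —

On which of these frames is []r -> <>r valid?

(F3)

This is the axiom for seriality; its first-order frame correspondent is forall x exists y Rxy.
(F1): fails — world y has no successor.
(F2): fails — world s has no successor.
(F3): satisfies the condition.
(F4): fails — world t has no successor.
(F5): fails — world w2 has no successor.
Valid on: (F3).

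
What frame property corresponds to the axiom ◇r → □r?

Suppose ◇r→□r is valid. Take Rxy, Rxz and set V(r)={y}. Then ◇r at x, so □r at x, so r at z, i.e. z=y.

Partial functionality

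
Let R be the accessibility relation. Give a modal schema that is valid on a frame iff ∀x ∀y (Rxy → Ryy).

□(□ψ → ψ)

A defining formula is □(□ψ → ψ) (the T□ axiom).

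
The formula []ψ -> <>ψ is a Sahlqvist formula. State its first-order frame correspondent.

This is the D axiom.
Its frame correspondent is seriality — forall x exists y Rxy.

seriality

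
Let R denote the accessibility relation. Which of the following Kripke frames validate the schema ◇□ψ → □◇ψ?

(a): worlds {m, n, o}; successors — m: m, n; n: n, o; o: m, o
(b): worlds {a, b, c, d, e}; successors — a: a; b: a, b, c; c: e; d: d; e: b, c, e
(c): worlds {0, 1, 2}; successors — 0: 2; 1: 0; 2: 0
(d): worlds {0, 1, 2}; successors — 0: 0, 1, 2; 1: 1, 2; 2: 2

(a), (c), (d)

Frame correspondent (Sahlqvist): ∀x ∀y ∀z (Rxy ∧ Rxz → ∃w (Ryw ∧ Rzw)) — i.e. convergence.
(a): holds.
(b): fails — Rbc and Rbb but c and b have no common successor.
(c): holds.
(d): holds.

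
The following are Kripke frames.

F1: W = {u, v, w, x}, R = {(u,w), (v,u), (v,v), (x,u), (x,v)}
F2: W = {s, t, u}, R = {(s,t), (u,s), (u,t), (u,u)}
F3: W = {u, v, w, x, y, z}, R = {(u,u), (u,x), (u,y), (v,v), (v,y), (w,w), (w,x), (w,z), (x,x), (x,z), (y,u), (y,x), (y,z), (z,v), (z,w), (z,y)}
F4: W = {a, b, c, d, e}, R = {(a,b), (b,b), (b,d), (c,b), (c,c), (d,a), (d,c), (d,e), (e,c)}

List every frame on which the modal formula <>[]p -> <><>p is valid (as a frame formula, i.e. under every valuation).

F3, F4

This is the axiom for a generalized confluence (Geach) condition; its first-order frame correspondent is forall x forall y (xRy -> exists w (yRw & x R^2 w)).
F1: fails — uRw but no t with wRt and uR²t.
F2: fails — sRt but no w with tRw and sR²w.
F3: ✓.
F4: ✓.
Valid on: F3, F4.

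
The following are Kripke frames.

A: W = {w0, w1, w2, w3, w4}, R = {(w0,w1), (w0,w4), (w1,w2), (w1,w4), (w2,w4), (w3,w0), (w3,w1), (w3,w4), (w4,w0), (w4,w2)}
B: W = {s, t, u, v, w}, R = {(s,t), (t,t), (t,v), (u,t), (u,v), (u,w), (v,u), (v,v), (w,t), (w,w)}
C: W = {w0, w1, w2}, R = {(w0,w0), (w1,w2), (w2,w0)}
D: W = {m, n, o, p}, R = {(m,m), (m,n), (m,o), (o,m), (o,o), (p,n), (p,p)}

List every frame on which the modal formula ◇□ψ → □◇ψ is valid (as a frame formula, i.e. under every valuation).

Frame correspondent (Sahlqvist): ∀x ∀y ∀z (Rxy ∧ Rxz → ∃w (Ryw ∧ Rzw)) — i.e. convergence.
A: fails — Rw1w2 and Rw1w4 but w2 and w4 have no common successor.
B: fails — Ruv and Ruw but v and w have no common successor.
C: condition met.
D: fails — Rmo and Rmn but o and n have no common successor.

C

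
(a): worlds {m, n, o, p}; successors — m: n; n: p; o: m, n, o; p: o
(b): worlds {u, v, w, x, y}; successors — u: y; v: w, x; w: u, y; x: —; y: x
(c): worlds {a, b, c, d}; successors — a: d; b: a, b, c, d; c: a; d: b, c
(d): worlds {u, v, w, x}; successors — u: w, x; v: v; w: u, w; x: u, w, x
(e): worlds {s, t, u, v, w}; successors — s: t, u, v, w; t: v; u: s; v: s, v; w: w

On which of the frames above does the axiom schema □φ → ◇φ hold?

(a), (c), (d), (e)

This is the axiom for seriality; its first-order frame correspondent is ∀x ∃y Rxy.
(a): satisfies the condition.
(b): fails — world x has no successor.
(c): satisfies the condition.
(d): satisfies the condition.
(e): satisfies the condition.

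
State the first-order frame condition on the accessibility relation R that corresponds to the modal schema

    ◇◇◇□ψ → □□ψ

∀x ∀y ∀z ((xR³y ∧ xR²z) → ∃w (yRw ∧ z = w))

This is a Sahlqvist (Geach-type) schema ◇^3□^1ψ → □^2◇^0ψ.
Minimal-valuation argument: fix x; take any y with xR^3y and any z with xR^2z. Set V(ψ) to the set of worlds R-reachable from y in exactly 1 step. Then □^1ψ holds at y, so the antecedent holds at x; validity forces ◇^0ψ at z, giving a w with zR^0w and yR^1w.
First-order correspondent: ∀x ∀y ∀z ((xR³y ∧ xR²z) → ∃w (yRw ∧ z = w)).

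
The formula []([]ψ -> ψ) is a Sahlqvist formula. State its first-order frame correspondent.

shift-reflexivity

Suppose □(□ψ→ψ) is valid. Take Rxy and set V(ψ)={w : Ryw}. Then at y, □ψ holds; since □(□ψ→ψ) at x, □ψ→ψ at y, so ψ at y, i.e. Ryy.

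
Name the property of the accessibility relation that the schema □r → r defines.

reflexivity

Suppose □r→r is valid. At any x set V(r)={w : Rxw}. Then □r holds at x, so r holds at x, i.e. Rxx.
The converse is a direct semantic check.
So the correspondent is reflexivity.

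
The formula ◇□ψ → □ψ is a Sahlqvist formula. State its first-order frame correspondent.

This is frame-equivalent to ◇ψ → □◇ψ (substitute ¬ψ for ψ and contrapose).
Suppose ◇ψ→□◇ψ is valid. Take Rxy, Rxz and set V(ψ)={y}. Then ◇ψ at x, so □◇ψ at x, so ◇ψ at z, so some w with Rzw has ψ; w=y, i.e. Rzy. By symmetry of the argument, Ryz.

the Euclidean property: ∀x ∀y ∀z (Rxy ∧ Rxz → Ryz)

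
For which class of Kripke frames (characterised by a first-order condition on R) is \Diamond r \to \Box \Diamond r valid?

This is the 5 axiom.
Its frame correspondent is the Euclidean property — \forall x \forall y \forall z (Rxy \wedge Rxz \to Ryz).

the Euclidean property: \forall x \forall y \forall z (Rxy \wedge Rxz \to Ryz)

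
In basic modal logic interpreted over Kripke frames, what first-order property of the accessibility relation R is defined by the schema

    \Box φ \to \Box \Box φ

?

Suppose □φ→□□φ is valid. Take Rxy, Ryz and set V(φ)={w : Rxw}. Then □φ at x, so □□φ at x, so □φ at y, so φ at z, i.e. Rxz.
Conversely, any frame satisfying \forall x \forall y \forall z (Rxy \wedge Ryz \to Rxz) validates the schema.
Frame condition: \forall x \forall y \forall z (Rxy \wedge Ryz \to Rxz).

transitivity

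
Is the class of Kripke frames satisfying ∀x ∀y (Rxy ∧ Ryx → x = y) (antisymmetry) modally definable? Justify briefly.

If a class were modally definable it would be closed under surjective bounded morphisms (Goldblatt–Thomason).
The 4-cycle (worlds s,t,u,v with s→t→u→v→s) is antisymmetric. Sending even-indexed worlds to • and odd-indexed worlds to ∘ is a surjective bounded morphism onto the two-world frame with •↔∘, which is not antisymmetric.
Hence antisymmetry is not modally definable.

Not definable by any modal formula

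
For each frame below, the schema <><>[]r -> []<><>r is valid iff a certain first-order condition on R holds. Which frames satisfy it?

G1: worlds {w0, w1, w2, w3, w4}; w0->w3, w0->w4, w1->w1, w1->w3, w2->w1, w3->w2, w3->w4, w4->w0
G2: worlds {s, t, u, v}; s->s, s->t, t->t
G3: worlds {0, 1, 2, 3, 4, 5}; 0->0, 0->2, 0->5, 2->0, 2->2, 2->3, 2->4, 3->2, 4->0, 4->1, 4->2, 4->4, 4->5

The schema corresponds to a generalized confluence (Geach) condition: forall x forall y forall z ((x R^2 y & xRz) -> exists w (yRw & z R^2 w)).
G1: fails — w0R²w0, w0Rw3 but no w with w0Rw and w3R²w.
G2: satisfies the condition.
G3: fails — 0R²0, 0R5 but no w with 0Rw and 5R²w.

G2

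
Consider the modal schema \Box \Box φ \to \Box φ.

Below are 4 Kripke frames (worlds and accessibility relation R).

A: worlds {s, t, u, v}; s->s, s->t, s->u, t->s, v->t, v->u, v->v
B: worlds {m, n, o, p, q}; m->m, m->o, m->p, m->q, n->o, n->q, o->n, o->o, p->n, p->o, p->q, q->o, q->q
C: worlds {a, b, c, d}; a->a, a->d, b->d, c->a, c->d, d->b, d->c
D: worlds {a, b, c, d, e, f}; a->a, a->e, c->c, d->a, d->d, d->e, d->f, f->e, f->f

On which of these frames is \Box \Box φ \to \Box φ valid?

A, B, D

Frame correspondent (Sahlqvist): \forall x \forall y (Rxy \to \exists z (Rxz \wedge Rzy)) — i.e. density.
A: ✓.
B: ✓.
C: fails — Rdc but no z with Rdz and Rzc.
D: ✓.
Valid on: A, B, D.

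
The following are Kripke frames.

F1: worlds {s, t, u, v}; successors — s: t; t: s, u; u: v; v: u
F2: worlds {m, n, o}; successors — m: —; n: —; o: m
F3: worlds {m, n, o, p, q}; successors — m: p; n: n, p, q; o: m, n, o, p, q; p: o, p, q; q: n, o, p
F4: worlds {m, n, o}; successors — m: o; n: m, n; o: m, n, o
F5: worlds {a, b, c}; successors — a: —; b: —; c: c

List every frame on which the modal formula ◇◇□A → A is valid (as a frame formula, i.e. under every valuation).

Frame correspondent (Sahlqvist): ∀x ∀y (xR²y → ∃w (yRw ∧ x = w)) — i.e. a generalized confluence (Geach) condition.
F1: fails — sR²s but no w with sRw and s=w.
F2: ✓.
F3: fails — mR²p but no w with pRw and m=w.
F4: fails — mR²m but no w with mRw and m=w.
F5: ✓.

F2, F5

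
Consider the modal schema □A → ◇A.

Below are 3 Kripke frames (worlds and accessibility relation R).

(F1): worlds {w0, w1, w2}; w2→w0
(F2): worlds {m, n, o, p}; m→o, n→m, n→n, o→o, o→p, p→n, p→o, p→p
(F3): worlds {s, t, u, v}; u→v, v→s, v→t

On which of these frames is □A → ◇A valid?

(F2)

Frame correspondent (Sahlqvist): ∀x ∃y Rxy — i.e. seriality.
(F1): fails — world w0 has no successor.
(F2): satisfies the condition.
(F3): fails — world s has no successor.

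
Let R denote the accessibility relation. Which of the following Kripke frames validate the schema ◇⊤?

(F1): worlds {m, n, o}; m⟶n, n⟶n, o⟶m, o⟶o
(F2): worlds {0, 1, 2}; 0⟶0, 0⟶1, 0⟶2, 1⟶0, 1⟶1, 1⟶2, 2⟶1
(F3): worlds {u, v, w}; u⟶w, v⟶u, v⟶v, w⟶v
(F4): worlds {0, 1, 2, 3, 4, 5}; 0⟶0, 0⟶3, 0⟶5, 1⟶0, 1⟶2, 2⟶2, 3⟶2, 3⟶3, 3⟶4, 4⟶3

(F1), (F2), (F3)

The schema corresponds to seriality: ∀x ∃y Rxy.
(F1): condition met.
(F2): condition met.
(F3): condition met.
(F4): fails — world 5 has no successor.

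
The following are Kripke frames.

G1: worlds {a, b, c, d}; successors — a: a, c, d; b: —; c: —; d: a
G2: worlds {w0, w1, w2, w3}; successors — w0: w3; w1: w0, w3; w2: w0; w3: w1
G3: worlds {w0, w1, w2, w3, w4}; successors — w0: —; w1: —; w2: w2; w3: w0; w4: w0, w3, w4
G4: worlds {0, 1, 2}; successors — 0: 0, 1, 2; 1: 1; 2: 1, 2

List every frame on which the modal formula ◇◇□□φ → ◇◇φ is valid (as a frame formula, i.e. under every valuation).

Frame correspondent (Sahlqvist): ∀x ∀y (xR²y → ∃w (yR²w ∧ xR²w)) — i.e. a generalized confluence (Geach) condition.
G1: fails — aR²c but no w with cR²w and aR²w.
G2: fails — w3R²w0 but no w with w0R²w and w3R²w.
G3: fails — w4R²w0 but no w with w0R²w and w4R²w.
G4: ✓.

G4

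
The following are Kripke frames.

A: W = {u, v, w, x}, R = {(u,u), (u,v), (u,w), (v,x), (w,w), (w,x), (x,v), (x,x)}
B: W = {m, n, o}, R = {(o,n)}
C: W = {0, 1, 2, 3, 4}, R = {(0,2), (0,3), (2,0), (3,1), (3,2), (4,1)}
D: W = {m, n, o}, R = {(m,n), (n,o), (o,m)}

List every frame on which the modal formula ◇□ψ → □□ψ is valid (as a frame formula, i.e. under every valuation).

B, D

Frame correspondent (Sahlqvist): ∀x ∀y ∀z ((xRy ∧ xR²z) → ∃w (yRw ∧ z = w)) — i.e. a generalized confluence (Geach) condition.
A: fails — uRu, uR²x but no t with uRt and x=t.
B: condition met.
C: fails — 0R2, 0R²1 but no w with 2Rw and 1=w.
D: condition met.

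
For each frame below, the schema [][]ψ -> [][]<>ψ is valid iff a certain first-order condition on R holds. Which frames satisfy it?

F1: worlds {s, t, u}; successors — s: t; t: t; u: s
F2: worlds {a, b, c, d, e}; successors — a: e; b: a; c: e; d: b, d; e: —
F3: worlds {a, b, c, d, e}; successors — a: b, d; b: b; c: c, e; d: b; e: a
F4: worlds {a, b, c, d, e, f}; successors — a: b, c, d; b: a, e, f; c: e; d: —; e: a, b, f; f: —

Frame correspondent (Sahlqvist): forall x forall z (x R^2 z -> exists w (x R^2 w & zRw)) — i.e. a generalized confluence (Geach) condition.
F1: ✓.
F2: fails — bR²e but no w with bR²w and eRw.
F3: fails — cR²a but no w with cR²w and aRw.
F4: fails — aR²a but no w with aR²w and aRw.
Valid on: F1.

F1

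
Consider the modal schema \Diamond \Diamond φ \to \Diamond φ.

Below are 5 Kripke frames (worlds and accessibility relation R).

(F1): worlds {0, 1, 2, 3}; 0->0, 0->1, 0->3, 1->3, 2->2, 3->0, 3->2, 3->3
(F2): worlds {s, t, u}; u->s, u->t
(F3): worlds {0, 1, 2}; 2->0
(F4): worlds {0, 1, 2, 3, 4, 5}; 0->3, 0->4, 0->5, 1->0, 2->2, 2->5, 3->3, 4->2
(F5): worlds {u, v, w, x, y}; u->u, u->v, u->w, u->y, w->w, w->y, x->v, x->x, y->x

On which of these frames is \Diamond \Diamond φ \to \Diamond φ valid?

(F2), (F3)

This is the axiom for transitivity; its first-order frame correspondent is \forall x \forall y \forall z (Rxy \wedge Ryz \to Rxz).
(F1): fails — R03 and R32 but not R02.
(F2): condition met.
(F3): condition met.
(F4): fails — R10 and R04 but not R14.
(F5): fails — Ryx and Rxv but not Ryv.
Valid on: (F2), (F3).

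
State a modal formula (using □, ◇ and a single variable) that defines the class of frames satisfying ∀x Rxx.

This is reflexivity; the standard corresponding axiom is T: □r → r.

□r → r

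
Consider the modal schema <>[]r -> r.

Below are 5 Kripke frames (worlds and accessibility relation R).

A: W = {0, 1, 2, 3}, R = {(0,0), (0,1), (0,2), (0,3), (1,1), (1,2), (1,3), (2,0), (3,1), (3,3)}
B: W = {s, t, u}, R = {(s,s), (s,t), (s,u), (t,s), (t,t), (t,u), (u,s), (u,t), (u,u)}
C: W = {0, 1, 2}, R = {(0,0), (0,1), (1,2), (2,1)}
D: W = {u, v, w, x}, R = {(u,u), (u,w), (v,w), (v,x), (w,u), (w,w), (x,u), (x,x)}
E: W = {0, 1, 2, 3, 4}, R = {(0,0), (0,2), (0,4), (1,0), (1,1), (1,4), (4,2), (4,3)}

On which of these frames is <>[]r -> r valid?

Frame correspondent (Sahlqvist): forall x forall y (Rxy -> Ryx) — i.e. symmetry.
A: fails — R12 but not R21.
B: condition met.
C: fails — R01 but not R10.
D: fails — Rvw but not Rwv.
E: fails — R10 but not R01.

B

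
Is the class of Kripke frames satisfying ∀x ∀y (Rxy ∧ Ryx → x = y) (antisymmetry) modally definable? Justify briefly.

Any modally definable frame class is closed under surjective bounded morphisms.
The 6-cycle (worlds s,t,u,v,w,x with s→t→u→v→w→x→s) is antisymmetric. Sending even-indexed worlds to s and odd-indexed worlds to t is a surjective bounded morphism onto the two-world frame with s↔t, which is not antisymmetric.
So no modal formula (or set of formulas) defines exactly the antisymmetric frames.

No — not modally definable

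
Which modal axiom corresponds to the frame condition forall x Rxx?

□q → q

This is reflexivity; the standard corresponding axiom is T: □q → q.
Suppose □q→q is valid. At any x set V(q)={w : Rxw}. Then □q holds at x, so q holds at x, i.e. Rxx.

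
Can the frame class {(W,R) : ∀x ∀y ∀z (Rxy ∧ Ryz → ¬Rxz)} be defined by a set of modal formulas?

No

Modal frame validity is preserved under surjective bounded morphisms.
The 7-cycle (worlds s,t,u,v,w,x,y with s→t→u→v→w→x→y→s) is intransitive. Mapping every world to a single reflexive point • is a surjective bounded morphism; the reflexive point is not intransitive (R••∧R•• but R••).
So the class is not modally definable.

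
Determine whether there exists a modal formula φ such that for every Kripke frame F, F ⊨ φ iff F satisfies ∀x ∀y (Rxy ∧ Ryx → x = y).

Any modally definable frame class is closed under surjective bounded morphisms.
The 4-cycle (worlds s,t,u,v with s→t→u→v→s) is antisymmetric. Sending even-indexed worlds to a and odd-indexed worlds to b is a surjective bounded morphism onto the two-world frame with a↔b, which is not antisymmetric.
So no modal formula (or set of formulas) defines exactly the antisymmetric frames.

Not definable by any modal formula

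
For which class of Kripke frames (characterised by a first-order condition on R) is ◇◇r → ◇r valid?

Transitivity

This is a form of the 4 axiom.
Its frame correspondent is transitivity — ∀x ∀y ∀z (Rxy ∧ Ryz → Rxz).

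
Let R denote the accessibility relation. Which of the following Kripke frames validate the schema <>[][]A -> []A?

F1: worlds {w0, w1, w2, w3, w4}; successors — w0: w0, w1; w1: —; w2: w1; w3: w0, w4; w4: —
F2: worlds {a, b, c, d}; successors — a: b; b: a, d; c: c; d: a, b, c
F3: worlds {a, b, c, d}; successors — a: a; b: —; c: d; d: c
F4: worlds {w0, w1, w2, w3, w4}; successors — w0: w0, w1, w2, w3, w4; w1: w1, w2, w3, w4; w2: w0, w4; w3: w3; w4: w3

Frame correspondent (Sahlqvist): forall x forall y forall z ((xRy & xRz) -> exists w (y R^2 w & z = w)) — i.e. a generalized confluence (Geach) condition.
F1: fails — w0Rw1, w0Rw0 but no w with w1R²w and w0=w.
F2: fails — dRa, dRb but no w with aR²w and b=w.
F3: condition met.
F4: fails — w0Rw3, w0Rw0 but no w with w3R²w and w0=w.
Valid on: F3.

F3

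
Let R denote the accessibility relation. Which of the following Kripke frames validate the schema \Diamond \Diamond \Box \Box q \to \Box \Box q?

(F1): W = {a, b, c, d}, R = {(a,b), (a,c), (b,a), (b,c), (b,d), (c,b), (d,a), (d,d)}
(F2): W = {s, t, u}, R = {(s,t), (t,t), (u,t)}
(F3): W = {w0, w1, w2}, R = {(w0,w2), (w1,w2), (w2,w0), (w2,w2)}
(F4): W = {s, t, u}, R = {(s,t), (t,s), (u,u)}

Frame correspondent (Sahlqvist): \forall x \forall y \forall z ((x R^2 y \wedge x R^2 z) \to \exists w (y R^2 w \wedge z = w)) — i.e. a generalized confluence (Geach) condition.
(F1): fails — aR²c, aR²b but no w with cR²w and b=w.
(F2): satisfies the condition.
(F3): satisfies the condition.
(F4): satisfies the condition.

(F2), (F3), (F4)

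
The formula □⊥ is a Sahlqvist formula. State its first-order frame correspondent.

emptiness of R

□⊥ is valid iff no world has any successor (otherwise □⊥ fails at any world with one).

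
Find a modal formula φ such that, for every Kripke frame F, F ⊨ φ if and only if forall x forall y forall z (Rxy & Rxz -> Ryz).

◇p → □◇p

A defining formula is ◇p → □◇p (the 5 axiom).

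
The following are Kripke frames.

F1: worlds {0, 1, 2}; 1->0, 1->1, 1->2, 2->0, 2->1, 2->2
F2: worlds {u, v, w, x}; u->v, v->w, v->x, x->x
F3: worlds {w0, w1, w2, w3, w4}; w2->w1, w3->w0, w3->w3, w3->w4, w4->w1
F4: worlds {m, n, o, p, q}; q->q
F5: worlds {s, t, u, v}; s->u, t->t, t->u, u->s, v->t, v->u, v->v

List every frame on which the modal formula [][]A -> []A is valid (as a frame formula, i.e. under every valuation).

Frame correspondent (Sahlqvist): forall x forall y (Rxy -> exists z (Rxz & Rzy)) — i.e. density.
F1: condition met.
F2: fails — Ruv but no z with Ruz and Rzv.
F3: fails — Rw4w1 but no z with Rw4z and Rzw1.
F4: condition met.
F5: fails — Rus but no z with Ruz and Rzs.

F1, F4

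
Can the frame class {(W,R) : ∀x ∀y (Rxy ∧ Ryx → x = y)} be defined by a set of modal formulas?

Modal frame validity is preserved under surjective bounded morphisms.
The 4-cycle (worlds s,t,u,v with s→t→u→v→s) is antisymmetric. Sending even-indexed worlds to • and odd-indexed worlds to ∘ is a surjective bounded morphism onto the two-world frame with •↔∘, which is not antisymmetric.
So no modal formula (or set of formulas) defines exactly the antisymmetric frames.

Not modally definable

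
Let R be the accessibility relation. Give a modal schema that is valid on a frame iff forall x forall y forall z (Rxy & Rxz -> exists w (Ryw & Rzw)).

This is convergence; the standard corresponding axiom is .2: ◇□ψ → □◇ψ.

◇□ψ → □◇ψ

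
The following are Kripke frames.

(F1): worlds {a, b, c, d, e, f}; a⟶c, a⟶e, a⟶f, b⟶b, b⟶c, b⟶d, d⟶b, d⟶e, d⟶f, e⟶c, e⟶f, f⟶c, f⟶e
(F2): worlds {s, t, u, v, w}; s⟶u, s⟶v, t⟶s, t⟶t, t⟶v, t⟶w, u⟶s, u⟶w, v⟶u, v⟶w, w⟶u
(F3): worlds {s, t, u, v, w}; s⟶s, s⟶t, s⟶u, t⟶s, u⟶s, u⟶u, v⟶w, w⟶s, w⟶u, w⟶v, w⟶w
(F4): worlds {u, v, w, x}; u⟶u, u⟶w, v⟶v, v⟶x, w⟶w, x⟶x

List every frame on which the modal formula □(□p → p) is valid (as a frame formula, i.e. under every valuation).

(F4)

The schema corresponds to shift-reflexivity: ∀x ∀y (Rxy → Ryy).
(F1): fails — Rbc but not Rcc.
(F2): fails — Rtv but not Rvv.
(F3): fails — Rwv but not Rvv.
(F4): ✓.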